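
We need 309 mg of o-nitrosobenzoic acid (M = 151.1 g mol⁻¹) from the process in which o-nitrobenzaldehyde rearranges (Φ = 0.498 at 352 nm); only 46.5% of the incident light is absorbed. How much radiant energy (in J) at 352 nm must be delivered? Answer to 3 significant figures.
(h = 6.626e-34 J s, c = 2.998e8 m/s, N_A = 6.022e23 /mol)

Product: 309 mg / 151.1 g mol⁻¹ = 0.002045 mol.
Photons that must be absorbed: 0.002045 / 0.498 = 0.004106 mol.
Incident photons needed: 0.004106 / 0.465 = 0.008830 mol.
Photon energy: hc/λ = 5.643e-19 J; per mole, 3.398e5 J mol⁻¹.
Energy required: 0.008830 × 3.398e5 = 3000 J.

3000 J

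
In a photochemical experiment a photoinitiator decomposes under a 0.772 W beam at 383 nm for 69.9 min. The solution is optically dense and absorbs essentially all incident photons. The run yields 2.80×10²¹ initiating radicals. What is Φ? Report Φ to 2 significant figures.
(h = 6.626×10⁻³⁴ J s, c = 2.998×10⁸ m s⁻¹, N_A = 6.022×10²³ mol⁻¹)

Product: 2.80×10²¹ / 6.022×10²³ = 0.004650 mol.
Photon energy at 383 nm: hc/λ = (6.626×10⁻³⁴)(2.998×10⁸)/(383×10⁻⁹) = 5.187×10⁻¹⁹ J.
Energy delivered: (0.772 W)(4194 s) = 3238 J.
Photons incident: 3238 / 5.187×10⁻¹⁹ = 6.243×10²¹, i.e. 6.243×10²¹/6.022×10²³ = 0.01037 mol.
Φ = 0.004650 mol / 0.01037 mol photons = 0.45.

Φ = 0.45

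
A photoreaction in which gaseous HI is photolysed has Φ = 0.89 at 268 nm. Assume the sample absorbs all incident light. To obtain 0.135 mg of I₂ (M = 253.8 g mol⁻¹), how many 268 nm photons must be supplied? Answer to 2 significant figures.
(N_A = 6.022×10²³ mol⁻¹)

Product: 0.135 mg / 253.8 g mol⁻¹ = 5.319×10⁻⁷ mol.
Photons that must be absorbed: 5.319×10⁻⁷ / 0.89 = 5.976×10⁻⁷ mol.
Photon count: 5.976×10⁻⁷ × 6.022×10²³ = 3.6×10¹⁷.

3.6×10¹⁷ photons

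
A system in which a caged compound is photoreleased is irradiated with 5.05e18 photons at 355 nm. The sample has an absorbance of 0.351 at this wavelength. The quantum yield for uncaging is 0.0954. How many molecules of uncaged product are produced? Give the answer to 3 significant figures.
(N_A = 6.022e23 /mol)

2.67e17 molecules

Moles of photons: 5.05e18 / 6.022e23 = 8.386e-6 mol.
Fraction absorbed: 1 − 10^(−0.351) = 0.5543.
Photons absorbed: 0.5543 × 8.386e-6 = 4.648e-6 mol.
Product: Φ × n_abs = 0.0954 × 4.648e-6 = 4.434e-7 mol.
As a count: 4.434e-7 × 6.022e23 = 2.67e17.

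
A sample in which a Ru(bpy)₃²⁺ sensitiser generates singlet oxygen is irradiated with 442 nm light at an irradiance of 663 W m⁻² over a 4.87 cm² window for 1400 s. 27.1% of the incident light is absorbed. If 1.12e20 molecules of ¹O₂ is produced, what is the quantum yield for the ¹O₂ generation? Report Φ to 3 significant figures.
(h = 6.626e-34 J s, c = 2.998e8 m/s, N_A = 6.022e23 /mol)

Product: 1.12e20 / 6.022e23 = 1.860e-4 mol.
Photon energy at 442 nm: hc/λ = (6.626e-34)(2.998e8)/(442e-9) = 4.494e-19 J.
Energy delivered: (663 W m⁻²)(4.87e-4 m²)(1400 s) = 452.0 J.
Photons incident: 452.0 / 4.494e-19 = 1.006e21, i.e. 1.006e21/6.022e23 = 0.001671 mol.
Photons absorbed: 0.271 × 0.001671 = 4.528e-4 mol.
Φ = 1.860e-4 mol / 4.528e-4 mol photons = 0.411.

Φ = 0.411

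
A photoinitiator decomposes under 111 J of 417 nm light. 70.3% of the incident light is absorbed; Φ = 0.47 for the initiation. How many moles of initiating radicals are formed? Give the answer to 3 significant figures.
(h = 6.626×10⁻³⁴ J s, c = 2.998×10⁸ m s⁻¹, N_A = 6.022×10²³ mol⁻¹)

1.28×10⁻⁴ mol

Photon energy at 417 nm: hc/λ = (6.626×10⁻³⁴)(2.998×10⁸)/(417×10⁻⁹) = 4.764×10⁻¹⁹ J.
Photons incident: 111 / 4.764×10⁻¹⁹ = 2.330×10²⁰, i.e. 2.330×10²⁰/6.022×10²³ = 3.869×10⁻⁴ mol.
Photons absorbed: 0.703 × 3.869×10⁻⁴ = 2.720×10⁻⁴ mol.
Product: Φ × n_abs = 0.47 × 2.720×10⁻⁴ = 1.278×10⁻⁴ mol.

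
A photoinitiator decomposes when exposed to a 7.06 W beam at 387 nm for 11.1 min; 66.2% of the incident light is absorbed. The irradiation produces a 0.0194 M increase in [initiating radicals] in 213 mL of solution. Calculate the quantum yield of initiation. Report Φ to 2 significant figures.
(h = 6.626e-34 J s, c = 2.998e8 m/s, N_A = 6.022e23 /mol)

Product: (0.0194 M)(0.213 L) = 0.004132 mol.
Photon energy at 387 nm: hc/λ = (6.626e-34)(2.998e8)/(387e-9) = 5.133e-19 J.
Energy delivered: (7.06 W)(666 s) = 4702 J.
Photons incident: 4702 / 5.133e-19 = 9.160e21, i.e. 9.160e21/6.022e23 = 0.01521 mol.
Photons absorbed: 0.662 × 0.01521 = 0.01007 mol.
Φ = 0.004132 mol / 0.01007 mol photons = 0.41.

Φ = 0.41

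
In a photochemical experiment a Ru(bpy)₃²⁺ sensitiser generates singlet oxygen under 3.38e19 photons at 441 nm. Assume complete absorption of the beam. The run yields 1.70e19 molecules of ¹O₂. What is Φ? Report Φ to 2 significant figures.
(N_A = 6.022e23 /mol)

Product: 1.70e19 / 6.022e23 = 2.823e-5 mol.
Moles of photons: 3.38e19 / 6.022e23 = 5.613e-5 mol.
Φ = 2.823e-5 mol / 5.613e-5 mol photons = 0.50.

Φ = 0.50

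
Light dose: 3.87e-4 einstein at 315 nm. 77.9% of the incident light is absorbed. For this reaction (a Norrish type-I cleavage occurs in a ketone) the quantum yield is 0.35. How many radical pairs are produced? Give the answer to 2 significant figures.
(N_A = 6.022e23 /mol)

6.4e19 radical pairs

Photons absorbed: 0.779 × 3.87e-4 = 3.015e-4 mol.
Product: Φ × n_abs = 0.35 × 3.015e-4 = 1.055e-4 mol.
As a count: 1.055e-4 × 6.022e23 = 6.4e19.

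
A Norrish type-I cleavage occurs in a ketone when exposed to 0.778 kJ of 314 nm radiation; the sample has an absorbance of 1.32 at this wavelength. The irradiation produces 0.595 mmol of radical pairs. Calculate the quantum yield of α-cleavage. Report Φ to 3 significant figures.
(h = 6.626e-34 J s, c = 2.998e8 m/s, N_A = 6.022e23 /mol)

Φ = 0.306

Product: 0.595 mmol = 5.95e-4 mol.
Photon energy at 314 nm: hc/λ = (6.626e-34)(2.998e8)/(314e-9) = 6.326e-19 J.
Incident energy: 0.778 kJ = 778 J.
Photons incident: 778 / 6.326e-19 = 1.230e21, i.e. 1.230e21/6.022e23 = 0.002043 mol.
Fraction absorbed: 1 − 10^(−1.32) = 0.9521.
Photons absorbed: 0.9521 × 0.002043 = 0.001945 mol.
Φ = 5.95e-4 mol / 0.001945 mol photons = 0.306.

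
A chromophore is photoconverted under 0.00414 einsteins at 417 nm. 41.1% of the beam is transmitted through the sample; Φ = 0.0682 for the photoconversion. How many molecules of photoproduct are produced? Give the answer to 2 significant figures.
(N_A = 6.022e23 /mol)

1.0e20 molecules

Fraction absorbed: 1 − 41.1/100 = 0.5890.
Photons absorbed: 0.5890 × 0.00414 = 0.002438 mol.
Product: Φ × n_abs = 0.0682 × 0.002438 = 1.663e-4 mol.
As a count: 1.663e-4 × 6.022e23 = 1.0e20.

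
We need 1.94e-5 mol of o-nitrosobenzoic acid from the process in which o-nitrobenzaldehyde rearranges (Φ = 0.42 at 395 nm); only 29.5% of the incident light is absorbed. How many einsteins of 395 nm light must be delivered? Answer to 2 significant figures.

1.6e-4 einstein

Photons that must be absorbed: 1.94e-5 / 0.42 = 4.619e-5 mol.
Incident photons needed: 4.619e-5 / 0.295 = 1.566e-4 mol.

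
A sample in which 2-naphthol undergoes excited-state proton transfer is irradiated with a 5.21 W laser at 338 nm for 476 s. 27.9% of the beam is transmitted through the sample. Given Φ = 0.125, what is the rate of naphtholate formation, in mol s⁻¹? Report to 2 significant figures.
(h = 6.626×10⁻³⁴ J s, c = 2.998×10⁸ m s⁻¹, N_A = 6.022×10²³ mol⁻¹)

Photon energy at 338 nm: hc/λ = (6.626×10⁻³⁴)(2.998×10⁸)/(338×10⁻⁹) = 5.877×10⁻¹⁹ J.
Energy delivered: (5.21 W)(476 s) = 2480 J.
Photons incident: 2480 / 5.877×10⁻¹⁹ = 4.220×10²¹, i.e. 4.220×10²¹/6.022×10²³ = 0.007008 mol.
Fraction absorbed: 1 − 27.9/100 = 0.7210.
Photons absorbed: 0.7210 × 0.007008 = 0.005053 mol.
Product formed: 0.125 × 0.005053 = 6.316×10⁻⁴ mol.
Rate: 6.316×10⁻⁴ / 476 s = 1.3×10⁻⁶ mol s⁻¹.

1.3×10⁻⁶ mol s⁻¹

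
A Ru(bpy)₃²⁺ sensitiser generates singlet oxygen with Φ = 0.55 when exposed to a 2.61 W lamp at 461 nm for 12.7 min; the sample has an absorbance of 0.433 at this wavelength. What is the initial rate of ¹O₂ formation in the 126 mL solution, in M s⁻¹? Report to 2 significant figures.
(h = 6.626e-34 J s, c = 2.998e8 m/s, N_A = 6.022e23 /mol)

Photon energy at 461 nm: hc/λ = (6.626e-34)(2.998e8)/(461e-9) = 4.309e-19 J.
Energy delivered: (2.61 W)(762 s) = 1989 J.
Photons incident: 1989 / 4.309e-19 = 4.616e21, i.e. 4.616e21/6.022e23 = 0.007665 mol.
Fraction absorbed: 1 − 10^(−0.433) = 0.6310.
Photons absorbed: 0.6310 × 0.007665 = 0.004837 mol.
Product formed: 0.55 × 0.004837 = 0.002660 mol.
Rate: 0.002660 mol / (762 s × 0.126 L) = 2.8e-5 M s⁻¹.

2.8e-5 M s⁻¹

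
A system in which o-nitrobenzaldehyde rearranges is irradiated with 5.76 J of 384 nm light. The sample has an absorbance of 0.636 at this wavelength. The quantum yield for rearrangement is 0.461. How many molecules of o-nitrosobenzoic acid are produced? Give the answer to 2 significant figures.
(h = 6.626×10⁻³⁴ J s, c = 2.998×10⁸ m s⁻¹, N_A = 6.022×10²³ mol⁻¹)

Photon energy at 384 nm: hc/λ = (6.626×10⁻³⁴)(2.998×10⁸)/(384×10⁻⁹) = 5.173×10⁻¹⁹ J.
Photons incident: 5.76 / 5.173×10⁻¹⁹ = 1.113×10¹⁹, i.e. 1.113×10¹⁹/6.022×10²³ = 1.848×10⁻⁵ mol.
Fraction absorbed: 1 − 10^(−0.636) = 0.7688.
Photons absorbed: 0.7688 × 1.848×10⁻⁵ = 1.421×10⁻⁵ mol.
Product: Φ × n_abs = 0.461 × 1.421×10⁻⁵ = 6.551×10⁻⁶ mol.
As a count: 6.551×10⁻⁶ × 6.022×10²³ = 3.9×10¹⁸.

3.9×10¹⁸ molecules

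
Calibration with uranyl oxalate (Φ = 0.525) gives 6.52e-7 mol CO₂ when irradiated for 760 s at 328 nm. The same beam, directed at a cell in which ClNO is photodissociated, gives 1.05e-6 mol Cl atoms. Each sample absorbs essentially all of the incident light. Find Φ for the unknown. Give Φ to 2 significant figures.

Φ = 0.85

Photons absorbed by the actinometer: 6.52e-7 / 0.525 = 1.242e-6 mol.
Φ(unknown) = 1.05e-6 / 1.242e-6 = 0.85.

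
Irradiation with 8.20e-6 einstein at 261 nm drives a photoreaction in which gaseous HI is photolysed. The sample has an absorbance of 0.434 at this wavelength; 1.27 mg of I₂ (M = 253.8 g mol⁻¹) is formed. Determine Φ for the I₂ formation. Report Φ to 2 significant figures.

Φ = 0.97

Product: 1.27 mg / 253.8 g mol⁻¹ = 5.004e-6 mol.
Fraction absorbed: 1 − 10^(−0.434) = 0.6319.
Photons absorbed: 0.6319 × 8.20e-6 = 5.182e-6 mol.
Φ = 5.004e-6 mol / 5.182e-6 mol photons = 0.97.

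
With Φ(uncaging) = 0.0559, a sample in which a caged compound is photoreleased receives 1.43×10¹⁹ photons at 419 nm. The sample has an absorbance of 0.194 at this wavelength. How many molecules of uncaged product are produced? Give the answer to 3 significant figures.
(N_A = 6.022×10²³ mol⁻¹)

2.88×10¹⁷ molecules

Moles of photons: 1.43×10¹⁹ / 6.022×10²³ = 2.375×10⁻⁵ mol.
Fraction absorbed: 1 − 10^(−0.194) = 0.3603.
Photons absorbed: 0.3603 × 2.375×10⁻⁵ = 8.557×10⁻⁶ mol.
Product: Φ × n_abs = 0.0559 × 8.557×10⁻⁶ = 4.783×10⁻⁷ mol.
As a count: 4.783×10⁻⁷ × 6.022×10²³ = 2.88×10¹⁷.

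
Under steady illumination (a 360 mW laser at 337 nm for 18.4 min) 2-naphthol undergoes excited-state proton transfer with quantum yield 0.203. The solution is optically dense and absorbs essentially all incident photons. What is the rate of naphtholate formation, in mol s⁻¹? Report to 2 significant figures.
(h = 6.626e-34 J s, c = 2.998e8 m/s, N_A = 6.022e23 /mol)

2.1e-7 mol s⁻¹

Photon energy at 337 nm: hc/λ = (6.626e-34)(2.998e8)/(337e-9) = 5.895e-19 J.
Energy delivered: (360 mW)(1104 s) = 397.4 J.
Photons incident: 397.4 / 5.895e-19 = 6.741e20, i.e. 6.741e20/6.022e23 = 0.001119 mol.
Product formed: 0.203 × 0.001119 = 2.272e-4 mol.
Rate: 2.272e-4 / 1104 s = 2.1e-7 mol s⁻¹.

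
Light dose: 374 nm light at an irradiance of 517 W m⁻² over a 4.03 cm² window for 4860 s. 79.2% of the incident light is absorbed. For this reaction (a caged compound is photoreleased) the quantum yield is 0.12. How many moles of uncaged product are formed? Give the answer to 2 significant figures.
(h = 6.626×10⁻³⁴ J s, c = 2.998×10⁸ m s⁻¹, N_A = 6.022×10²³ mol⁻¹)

Photon energy at 374 nm: hc/λ = (6.626×10⁻³⁴)(2.998×10⁸)/(374×10⁻⁹) = 5.311×10⁻¹⁹ J.
Energy delivered: (517 W m⁻²)(4.03×10⁻⁴ m²)(4860 s) = 1013 J.
Photons incident: 1013 / 5.311×10⁻¹⁹ = 1.907×10²¹, i.e. 1.907×10²¹/6.022×10²³ = 0.003167 mol.
Photons absorbed: 0.792 × 0.003167 = 0.002508 mol.
Product: Φ × n_abs = 0.12 × 0.002508 = 3.010×10⁻⁴ mol.

3.0×10⁻⁴ mol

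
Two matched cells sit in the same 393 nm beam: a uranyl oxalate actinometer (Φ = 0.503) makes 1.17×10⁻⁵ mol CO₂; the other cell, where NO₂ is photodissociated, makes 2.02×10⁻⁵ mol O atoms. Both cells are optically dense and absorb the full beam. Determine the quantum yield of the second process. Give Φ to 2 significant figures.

Φ = 0.87

Photons absorbed by the actinometer: 1.17×10⁻⁵ / 0.503 = 2.326×10⁻⁵ mol.
Φ(unknown) = 2.02×10⁻⁵ / 2.326×10⁻⁵ = 0.87.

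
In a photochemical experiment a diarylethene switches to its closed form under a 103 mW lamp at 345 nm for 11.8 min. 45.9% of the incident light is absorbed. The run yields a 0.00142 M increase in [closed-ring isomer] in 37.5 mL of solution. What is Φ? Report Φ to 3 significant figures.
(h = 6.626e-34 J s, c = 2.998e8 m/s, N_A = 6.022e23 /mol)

Φ = 0.552

Product: (0.00142 M)(0.0375 L) = 5.325e-5 mol.
Photon energy at 345 nm: hc/λ = (6.626e-34)(2.998e8)/(345e-9) = 5.758e-19 J.
Energy delivered: (103 mW)(708 s) = 72.92 J.
Photons incident: 72.92 / 5.758e-19 = 1.266e20, i.e. 1.266e20/6.022e23 = 2.102e-4 mol.
Photons absorbed: 0.459 × 2.102e-4 = 9.648e-5 mol.
Φ = 5.325e-5 mol / 9.648e-5 mol photons = 0.552.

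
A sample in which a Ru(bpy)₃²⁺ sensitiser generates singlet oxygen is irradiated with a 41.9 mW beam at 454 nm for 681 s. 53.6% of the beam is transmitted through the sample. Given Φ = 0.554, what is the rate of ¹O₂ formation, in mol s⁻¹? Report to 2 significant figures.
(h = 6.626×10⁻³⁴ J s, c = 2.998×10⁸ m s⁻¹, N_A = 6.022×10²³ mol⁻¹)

4.1×10⁻⁸ mol s⁻¹

Photon energy at 454 nm: hc/λ = (6.626×10⁻³⁴)(2.998×10⁸)/(454×10⁻⁹) = 4.375×10⁻¹⁹ J.
Energy delivered: (41.9 mW)(681 s) = 28.53 J.
Photons incident: 28.53 / 4.375×10⁻¹⁹ = 6.521×10¹⁹, i.e. 6.521×10¹⁹/6.022×10²³ = 1.083×10⁻⁴ mol.
Fraction absorbed: 1 − 53.6/100 = 0.4640.
Photons absorbed: 0.4640 × 1.083×10⁻⁴ = 5.025×10⁻⁵ mol.
Product formed: 0.554 × 5.025×10⁻⁵ = 2.784×10⁻⁵ mol.
Rate: 2.784×10⁻⁵ / 681 s = 4.1×10⁻⁸ mol s⁻¹.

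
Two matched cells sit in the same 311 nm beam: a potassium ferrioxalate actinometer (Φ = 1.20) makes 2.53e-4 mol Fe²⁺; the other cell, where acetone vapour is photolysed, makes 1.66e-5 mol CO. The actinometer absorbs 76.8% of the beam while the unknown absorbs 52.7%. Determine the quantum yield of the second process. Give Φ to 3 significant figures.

Φ = 0.115

Photons absorbed by the actinometer: 2.53e-4 / 1.20 = 2.108e-4 mol.
Incident flux: 2.108e-4 / 0.768 = 2.745e-4 einstein.
Absorbed by unknown: 0.527 × 2.745e-4 = 1.447e-4 mol.
Φ(unknown) = 1.66e-5 / 1.447e-4 = 0.115.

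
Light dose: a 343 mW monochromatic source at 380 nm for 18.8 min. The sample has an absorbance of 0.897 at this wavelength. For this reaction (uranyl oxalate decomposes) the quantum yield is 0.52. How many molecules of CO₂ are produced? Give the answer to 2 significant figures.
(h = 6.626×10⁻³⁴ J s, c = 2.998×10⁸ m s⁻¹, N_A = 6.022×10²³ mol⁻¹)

Photon energy at 380 nm: hc/λ = (6.626×10⁻³⁴)(2.998×10⁸)/(380×10⁻⁹) = 5.228×10⁻¹⁹ J.
Energy delivered: (343 mW)(1128 s) = 386.9 J.
Photons incident: 386.9 / 5.228×10⁻¹⁹ = 7.401×10²⁰, i.e. 7.401×10²⁰/6.022×10²³ = 0.001229 mol.
Fraction absorbed: 1 − 10^(−0.897) = 0.8732.
Photons absorbed: 0.8732 × 0.001229 = 0.001073 mol.
Product: Φ × n_abs = 0.52 × 0.001073 = 5.580×10⁻⁴ mol.
As a count: 5.580×10⁻⁴ × 6.022×10²³ = 3.4×10²⁰.

3.4×10²⁰ molecules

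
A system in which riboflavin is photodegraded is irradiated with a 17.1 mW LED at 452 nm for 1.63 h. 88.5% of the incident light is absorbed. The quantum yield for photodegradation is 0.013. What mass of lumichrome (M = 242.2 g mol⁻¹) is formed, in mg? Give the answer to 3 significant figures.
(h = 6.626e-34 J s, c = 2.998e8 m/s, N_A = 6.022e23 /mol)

Photon energy at 452 nm: hc/λ = (6.626e-34)(2.998e8)/(452e-9) = 4.395e-19 J.
Energy delivered: (17.1 mW)(5868 s) = 100.3 J.
Photons incident: 100.3 / 4.395e-19 = 2.282e20, i.e. 2.282e20/6.022e23 = 3.789e-4 mol.
Photons absorbed: 0.885 × 3.789e-4 = 3.353e-4 mol.
Product: Φ × n_abs = 0.013 × 3.353e-4 = 4.359e-6 mol.
Mass: 4.359e-6 × 242.2 = 0.001056 g = 1.06 mg.

1.06 mg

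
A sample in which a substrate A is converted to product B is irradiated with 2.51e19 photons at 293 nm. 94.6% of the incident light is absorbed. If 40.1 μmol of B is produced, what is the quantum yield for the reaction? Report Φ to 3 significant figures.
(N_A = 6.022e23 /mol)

Φ = 1.02

Product: 40.1 μmol = 4.01e-5 mol.
Moles of photons: 2.51e19 / 6.022e23 = 4.168e-5 mol.
Photons absorbed: 0.946 × 4.168e-5 = 3.943e-5 mol.
Φ = 4.01e-5 mol / 3.943e-5 mol photons = 1.02.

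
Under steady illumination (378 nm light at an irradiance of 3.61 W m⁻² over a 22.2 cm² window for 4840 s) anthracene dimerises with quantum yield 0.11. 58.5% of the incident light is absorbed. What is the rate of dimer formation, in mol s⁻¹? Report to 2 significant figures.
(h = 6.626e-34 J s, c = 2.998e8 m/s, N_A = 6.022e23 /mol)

Photon energy at 378 nm: hc/λ = (6.626e-34)(2.998e8)/(378e-9) = 5.255e-19 J.
Energy delivered: (3.61 W m⁻²)(22.2e-4 m²)(4840 s) = 38.79 J.
Photons incident: 38.79 / 5.255e-19 = 7.382e19, i.e. 7.382e19/6.022e23 = 1.226e-4 mol.
Photons absorbed: 0.585 × 1.226e-4 = 7.172e-5 mol.
Product formed: 0.11 × 7.172e-5 = 7.889e-6 mol.
Rate: 7.889e-6 / 4840 s = 1.6e-9 mol s⁻¹.

1.6e-9 mol s⁻¹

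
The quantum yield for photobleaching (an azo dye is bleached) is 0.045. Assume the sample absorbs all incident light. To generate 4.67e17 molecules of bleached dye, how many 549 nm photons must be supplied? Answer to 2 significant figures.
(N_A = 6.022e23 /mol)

1.0e19 photons

Product: 4.67e17 / 6.022e23 = 7.755e-7 mol.
Photons that must be absorbed: 7.755e-7 / 0.045 = 1.723e-5 mol.
Photon count: 1.723e-5 × 6.022e23 = 1.0e19.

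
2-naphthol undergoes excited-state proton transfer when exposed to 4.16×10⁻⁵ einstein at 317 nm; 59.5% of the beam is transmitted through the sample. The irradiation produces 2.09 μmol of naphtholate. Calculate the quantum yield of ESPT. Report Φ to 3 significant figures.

Product: 2.09 μmol = 2.09×10⁻⁶ mol.
Fraction absorbed: 1 − 59.5/100 = 0.4050.
Photons absorbed: 0.4050 × 4.16×10⁻⁵ = 1.685×10⁻⁵ mol.
Φ = 2.09×10⁻⁶ mol / 1.685×10⁻⁵ mol photons = 0.124.

Φ = 0.124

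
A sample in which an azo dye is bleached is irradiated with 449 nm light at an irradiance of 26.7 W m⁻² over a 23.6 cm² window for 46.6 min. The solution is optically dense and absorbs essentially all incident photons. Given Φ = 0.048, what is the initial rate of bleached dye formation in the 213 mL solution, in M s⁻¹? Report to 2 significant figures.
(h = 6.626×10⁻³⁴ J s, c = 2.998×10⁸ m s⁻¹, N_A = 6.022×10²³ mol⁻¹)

Photon energy at 449 nm: hc/λ = (6.626×10⁻³⁴)(2.998×10⁸)/(449×10⁻⁹) = 4.424×10⁻¹⁹ J.
Energy delivered: (26.7 W m⁻²)(23.6×10⁻⁴ m²)(2796 s) = 176.2 J.
Photons incident: 176.2 / 4.424×10⁻¹⁹ = 3.983×10²⁰, i.e. 3.983×10²⁰/6.022×10²³ = 6.614×10⁻⁴ mol.
Product formed: 0.048 × 6.614×10⁻⁴ = 3.175×10⁻⁵ mol.
Rate: 3.175×10⁻⁵ mol / (2796 s × 0.213 L) = 5.3×10⁻⁸ M s⁻¹.

5.3×10⁻⁸ M s⁻¹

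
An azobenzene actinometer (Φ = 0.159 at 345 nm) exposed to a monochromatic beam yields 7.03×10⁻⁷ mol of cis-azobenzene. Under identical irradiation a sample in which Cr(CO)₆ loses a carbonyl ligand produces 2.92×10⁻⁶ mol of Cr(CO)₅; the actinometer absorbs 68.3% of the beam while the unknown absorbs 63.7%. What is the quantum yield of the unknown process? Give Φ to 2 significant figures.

Photons absorbed by the actinometer: 7.03×10⁻⁷ / 0.159 = 4.421×10⁻⁶ mol.
Incident flux: 4.421×10⁻⁶ / 0.683 = 6.473×10⁻⁶ einstein.
Absorbed by unknown: 0.637 × 6.473×10⁻⁶ = 4.123×10⁻⁶ mol.
Φ(unknown) = 2.92×10⁻⁶ / 4.123×10⁻⁶ = 0.71.

Φ = 0.71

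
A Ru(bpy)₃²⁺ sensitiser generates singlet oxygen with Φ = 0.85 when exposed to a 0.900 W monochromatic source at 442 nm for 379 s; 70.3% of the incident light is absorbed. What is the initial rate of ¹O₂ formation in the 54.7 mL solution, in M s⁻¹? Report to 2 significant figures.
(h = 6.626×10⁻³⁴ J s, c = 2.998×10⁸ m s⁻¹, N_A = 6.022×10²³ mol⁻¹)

Photon energy at 442 nm: hc/λ = (6.626×10⁻³⁴)(2.998×10⁸)/(442×10⁻⁹) = 4.494×10⁻¹⁹ J.
Energy delivered: (0.900 W)(379 s) = 341.1 J.
Photons incident: 341.1 / 4.494×10⁻¹⁹ = 7.590×10²⁰, i.e. 7.590×10²⁰/6.022×10²³ = 0.001260 mol.
Photons absorbed: 0.703 × 0.001260 = 8.858×10⁻⁴ mol.
Product formed: 0.85 × 8.858×10⁻⁴ = 7.529×10⁻⁴ mol.
Rate: 7.529×10⁻⁴ mol / (379 s × 0.0547 L) = 3.6×10⁻⁵ M s⁻¹.

3.6×10⁻⁵ M s⁻¹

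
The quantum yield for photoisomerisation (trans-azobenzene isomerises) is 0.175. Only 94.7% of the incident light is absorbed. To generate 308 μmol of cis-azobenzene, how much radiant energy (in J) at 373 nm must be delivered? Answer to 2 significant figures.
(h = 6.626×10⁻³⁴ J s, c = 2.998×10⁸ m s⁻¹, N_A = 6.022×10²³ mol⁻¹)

600 J

Product: 308 μmol = 3.08×10⁻⁴ mol.
Photons that must be absorbed: 3.08×10⁻⁴ / 0.175 = 0.001760 mol.
Incident photons needed: 0.001760 / 0.947 = 0.001859 mol.
Photon energy: hc/λ = 5.326×10⁻¹⁹ J; per mole, 3.207×10⁵ J mol⁻¹.
Energy required: 0.001859 × 3.207×10⁵ = 600 J.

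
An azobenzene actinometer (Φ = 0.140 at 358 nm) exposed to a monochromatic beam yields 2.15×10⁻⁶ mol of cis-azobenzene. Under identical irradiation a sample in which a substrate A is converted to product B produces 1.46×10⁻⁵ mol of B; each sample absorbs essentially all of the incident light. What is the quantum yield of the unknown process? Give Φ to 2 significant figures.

Φ = 0.95

Photons absorbed by the actinometer: 2.15×10⁻⁶ / 0.140 = 1.536×10⁻⁵ mol.
Φ(unknown) = 1.46×10⁻⁵ / 1.536×10⁻⁵ = 0.95.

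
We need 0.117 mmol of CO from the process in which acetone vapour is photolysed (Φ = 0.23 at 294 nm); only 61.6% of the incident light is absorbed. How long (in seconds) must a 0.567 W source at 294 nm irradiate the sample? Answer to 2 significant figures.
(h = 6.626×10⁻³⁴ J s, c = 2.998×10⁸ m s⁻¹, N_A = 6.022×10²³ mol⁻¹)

t ≈ 590 s

Product: 0.117 mmol = 1.17×10⁻⁴ mol.
Photons that must be absorbed: 1.17×10⁻⁴ / 0.23 = 5.087×10⁻⁴ mol.
Incident photons needed: 5.087×10⁻⁴ / 0.616 = 8.258×10⁻⁴ mol.
Photon energy: hc/λ = 6.757×10⁻¹⁹ J; per mole, 4.069×10⁵ J mol⁻¹.
Energy required: 8.258×10⁻⁴ × 4.069×10⁵ = 336.0 J.
Time: 336.0 J / 0.567 W = 590 s.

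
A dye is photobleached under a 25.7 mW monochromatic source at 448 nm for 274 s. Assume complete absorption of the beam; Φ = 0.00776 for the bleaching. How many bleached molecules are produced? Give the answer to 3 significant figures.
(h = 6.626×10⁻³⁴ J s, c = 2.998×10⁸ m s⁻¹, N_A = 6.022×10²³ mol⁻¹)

Photon energy at 448 nm: hc/λ = (6.626×10⁻³⁴)(2.998×10⁸)/(448×10⁻⁹) = 4.434×10⁻¹⁹ J.
Energy delivered: (25.7 mW)(274 s) = 7.042 J.
Photons incident: 7.042 / 4.434×10⁻¹⁹ = 1.588×10¹⁹, i.e. 1.588×10¹⁹/6.022×10²³ = 2.637×10⁻⁵ mol.
Product: Φ × n_abs = 0.00776 × 2.637×10⁻⁵ = 2.046×10⁻⁷ mol.
As a count: 2.046×10⁻⁷ × 6.022×10²³ = 1.23×10¹⁷.

1.23×10¹⁷ bleached molecules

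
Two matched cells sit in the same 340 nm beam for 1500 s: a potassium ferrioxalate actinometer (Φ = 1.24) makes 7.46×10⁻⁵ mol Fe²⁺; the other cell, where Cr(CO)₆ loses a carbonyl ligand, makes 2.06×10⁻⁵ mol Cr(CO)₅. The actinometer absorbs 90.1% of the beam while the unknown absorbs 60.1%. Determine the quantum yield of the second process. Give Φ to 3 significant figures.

Photons absorbed by the actinometer: 7.46×10⁻⁵ / 1.24 = 6.016×10⁻⁵ mol.
Incident flux: 6.016×10⁻⁵ / 0.901 = 6.677×10⁻⁵ einstein.
Absorbed by unknown: 0.601 × 6.677×10⁻⁵ = 4.013×10⁻⁵ mol.
Φ(unknown) = 2.06×10⁻⁵ / 4.013×10⁻⁵ = 0.513.

Φ = 0.513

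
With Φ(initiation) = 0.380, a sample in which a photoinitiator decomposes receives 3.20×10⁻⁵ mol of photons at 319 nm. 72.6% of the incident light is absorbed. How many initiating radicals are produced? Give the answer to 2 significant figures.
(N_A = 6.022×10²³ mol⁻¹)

5.3×10¹⁸ initiating radicals

Photons absorbed: 0.726 × 3.20×10⁻⁵ = 2.323×10⁻⁵ mol.
Product: Φ × n_abs = 0.380 × 2.323×10⁻⁵ = 8.827×10⁻⁶ mol.
As a count: 8.827×10⁻⁶ × 6.022×10²³ = 5.3×10¹⁸.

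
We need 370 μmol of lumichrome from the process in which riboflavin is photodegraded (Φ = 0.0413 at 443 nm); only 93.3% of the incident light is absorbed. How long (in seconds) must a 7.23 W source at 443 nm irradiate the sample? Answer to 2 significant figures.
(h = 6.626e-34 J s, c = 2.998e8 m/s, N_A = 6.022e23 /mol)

Product: 370 μmol = 3.70e-4 mol.
Photons that must be absorbed: 3.70e-4 / 0.0413 = 0.008959 mol.
Incident photons needed: 0.008959 / 0.933 = 0.009602 mol.
Photon energy: hc/λ = 4.484e-19 J; per mole, 2.700e5 J mol⁻¹.
Energy required: 0.009602 × 2.700e5 = 2593 J.
Time: 2593 J / 7.23 W = 360 s.

t ≈ 360 s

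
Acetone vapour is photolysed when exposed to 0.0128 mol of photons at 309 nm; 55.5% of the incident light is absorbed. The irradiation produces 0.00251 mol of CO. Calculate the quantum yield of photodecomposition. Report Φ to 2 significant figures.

Φ = 0.35

Photons absorbed: 0.555 × 0.0128 = 0.007104 mol.
Φ = 0.00251 mol / 0.007104 mol photons = 0.35.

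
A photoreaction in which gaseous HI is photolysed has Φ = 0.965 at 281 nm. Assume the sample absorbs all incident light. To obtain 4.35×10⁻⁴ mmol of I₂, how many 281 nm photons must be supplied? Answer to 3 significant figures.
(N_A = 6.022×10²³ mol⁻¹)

2.71×10¹⁷ photons

Product: 4.35×10⁻⁴ mmol = 4.35×10⁻⁷ mol.
Photons that must be absorbed: 4.35×10⁻⁷ / 0.965 = 4.508×10⁻⁷ mol.
Photon count: 4.508×10⁻⁷ × 6.022×10²³ = 2.71×10¹⁷.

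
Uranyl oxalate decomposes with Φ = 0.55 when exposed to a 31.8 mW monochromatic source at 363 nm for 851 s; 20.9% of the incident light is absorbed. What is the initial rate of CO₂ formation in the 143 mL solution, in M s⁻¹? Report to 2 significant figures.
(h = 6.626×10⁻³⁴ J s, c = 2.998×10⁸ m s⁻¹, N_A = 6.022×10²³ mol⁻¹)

7.8×10⁻⁸ M s⁻¹

Photon energy at 363 nm: hc/λ = (6.626×10⁻³⁴)(2.998×10⁸)/(363×10⁻⁹) = 5.472×10⁻¹⁹ J.
Energy delivered: (31.8 mW)(851 s) = 27.06 J.
Photons incident: 27.06 / 5.472×10⁻¹⁹ = 4.945×10¹⁹, i.e. 4.945×10¹⁹/6.022×10²³ = 8.212×10⁻⁵ mol.
Photons absorbed: 0.209 × 8.212×10⁻⁵ = 1.716×10⁻⁵ mol.
Product formed: 0.55 × 1.716×10⁻⁵ = 9.438×10⁻⁶ mol.
Rate: 9.438×10⁻⁶ mol / (851 s × 0.143 L) = 7.8×10⁻⁸ M s⁻¹.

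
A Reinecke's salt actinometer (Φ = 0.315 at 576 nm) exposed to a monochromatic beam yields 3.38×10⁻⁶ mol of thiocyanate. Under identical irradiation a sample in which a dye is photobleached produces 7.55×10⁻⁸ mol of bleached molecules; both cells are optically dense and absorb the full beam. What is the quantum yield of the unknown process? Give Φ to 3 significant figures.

Φ = 0.00704

Photons absorbed by the actinometer: 3.38×10⁻⁶ / 0.315 = 1.073×10⁻⁵ mol.
Φ(unknown) = 7.55×10⁻⁸ / 1.073×10⁻⁵ = 0.00704.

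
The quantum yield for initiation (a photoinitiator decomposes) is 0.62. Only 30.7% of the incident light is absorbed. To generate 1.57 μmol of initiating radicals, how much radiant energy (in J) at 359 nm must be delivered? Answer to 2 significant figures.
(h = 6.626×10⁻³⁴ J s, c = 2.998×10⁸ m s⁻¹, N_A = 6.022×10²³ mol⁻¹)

2.7 J

Product: 1.57 μmol = 1.57×10⁻⁶ mol.
Photons that must be absorbed: 1.57×10⁻⁶ / 0.62 = 2.532×10⁻⁶ mol.
Incident photons needed: 2.532×10⁻⁶ / 0.307 = 8.248×10⁻⁶ mol.
Photon energy: hc/λ = 5.533×10⁻¹⁹ J; per mole, 3.332×10⁵ J mol⁻¹.
Energy required: 8.248×10⁻⁶ × 3.332×10⁵ = 2.7 J.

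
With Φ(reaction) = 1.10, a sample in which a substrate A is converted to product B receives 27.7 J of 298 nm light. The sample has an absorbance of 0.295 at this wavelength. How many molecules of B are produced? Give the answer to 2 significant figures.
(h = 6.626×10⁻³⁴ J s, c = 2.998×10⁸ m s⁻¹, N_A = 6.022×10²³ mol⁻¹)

2.3×10¹⁹ molecules

Photon energy at 298 nm: hc/λ = (6.626×10⁻³⁴)(2.998×10⁸)/(298×10⁻⁹) = 6.666×10⁻¹⁹ J.
Photons incident: 27.7 / 6.666×10⁻¹⁹ = 4.155×10¹⁹, i.e. 4.155×10¹⁹/6.022×10²³ = 6.900×10⁻⁵ mol.
Fraction absorbed: 1 − 10^(−0.295) = 0.4930.
Photons absorbed: 0.4930 × 6.900×10⁻⁵ = 3.402×10⁻⁵ mol.
Product: Φ × n_abs = 1.10 × 3.402×10⁻⁵ = 3.742×10⁻⁵ mol.
As a count: 3.742×10⁻⁵ × 6.022×10²³ = 2.3×10¹⁹.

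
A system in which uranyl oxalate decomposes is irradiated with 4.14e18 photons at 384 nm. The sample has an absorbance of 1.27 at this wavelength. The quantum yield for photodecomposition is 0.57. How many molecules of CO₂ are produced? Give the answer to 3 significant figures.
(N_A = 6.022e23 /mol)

2.23e18 molecules

Moles of photons: 4.14e18 / 6.022e23 = 6.875e-6 mol.
Fraction absorbed: 1 − 10^(−1.27) = 0.9463.
Photons absorbed: 0.9463 × 6.875e-6 = 6.506e-6 mol.
Product: Φ × n_abs = 0.57 × 6.506e-6 = 3.708e-6 mol.
As a count: 3.708e-6 × 6.022e23 = 2.23e18.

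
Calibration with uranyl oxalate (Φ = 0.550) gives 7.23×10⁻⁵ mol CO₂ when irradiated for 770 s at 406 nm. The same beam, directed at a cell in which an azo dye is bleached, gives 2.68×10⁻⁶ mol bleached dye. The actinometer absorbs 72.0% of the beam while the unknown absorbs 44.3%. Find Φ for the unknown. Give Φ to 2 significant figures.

Photons absorbed by the actinometer: 7.23×10⁻⁵ / 0.550 = 1.315×10⁻⁴ mol.
Incident flux: 1.315×10⁻⁴ / 0.720 = 1.826×10⁻⁴ einstein.
Absorbed by unknown: 0.443 × 1.826×10⁻⁴ = 8.089×10⁻⁵ mol.
Φ(unknown) = 2.68×10⁻⁶ / 8.089×10⁻⁵ = 0.033.

Φ = 0.033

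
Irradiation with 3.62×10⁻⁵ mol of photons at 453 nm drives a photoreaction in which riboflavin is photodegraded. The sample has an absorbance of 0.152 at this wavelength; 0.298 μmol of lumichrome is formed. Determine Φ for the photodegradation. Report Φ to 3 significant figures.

Φ = 0.0279

Product: 0.298 μmol = 2.98×10⁻⁷ mol.
Fraction absorbed: 1 − 10^(−0.152) = 0.2953.
Photons absorbed: 0.2953 × 3.62×10⁻⁵ = 1.069×10⁻⁵ mol.
Φ = 2.98×10⁻⁷ mol / 1.069×10⁻⁵ mol photons = 0.0279.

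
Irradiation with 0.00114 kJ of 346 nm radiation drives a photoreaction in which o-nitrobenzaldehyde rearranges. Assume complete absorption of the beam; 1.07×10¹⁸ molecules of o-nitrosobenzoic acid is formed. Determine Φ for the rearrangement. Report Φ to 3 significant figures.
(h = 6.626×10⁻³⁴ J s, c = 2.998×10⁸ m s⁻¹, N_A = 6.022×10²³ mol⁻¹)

Product: 1.07×10¹⁸ / 6.022×10²³ = 1.777×10⁻⁶ mol.
Photon energy at 346 nm: hc/λ = (6.626×10⁻³⁴)(2.998×10⁸)/(346×10⁻⁹) = 5.741×10⁻¹⁹ J.
Incident energy: 0.00114 kJ = 1.14 J.
Photons incident: 1.14 / 5.741×10⁻¹⁹ = 1.986×10¹⁸, i.e. 1.986×10¹⁸/6.022×10²³ = 3.298×10⁻⁶ mol.
Φ = 1.777×10⁻⁶ mol / 3.298×10⁻⁶ mol photons = 0.539.

Φ = 0.539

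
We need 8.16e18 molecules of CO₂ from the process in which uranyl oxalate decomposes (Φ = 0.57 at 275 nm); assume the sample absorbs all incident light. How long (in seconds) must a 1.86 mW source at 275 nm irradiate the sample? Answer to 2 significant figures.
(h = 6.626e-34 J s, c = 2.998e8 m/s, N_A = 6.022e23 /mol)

t ≈ 5600 s

Product: 8.16e18 / 6.022e23 = 1.355e-5 mol.
Photons that must be absorbed: 1.355e-5 / 0.57 = 2.377e-5 mol.
Photon energy: hc/λ = 7.224e-19 J; per mole, 4.350e5 J mol⁻¹.
Energy required: 2.377e-5 × 4.350e5 = 10.34 J.
Time: 10.34 J / 0.00186 W = 5600 s.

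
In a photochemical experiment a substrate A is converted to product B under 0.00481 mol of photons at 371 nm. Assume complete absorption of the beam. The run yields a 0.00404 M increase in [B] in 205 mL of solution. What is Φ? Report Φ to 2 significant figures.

Product: (0.00404 M)(0.205 L) = 8.282×10⁻⁴ mol.
Φ = 8.282×10⁻⁴ mol / 0.00481 mol photons = 0.17.

Φ = 0.17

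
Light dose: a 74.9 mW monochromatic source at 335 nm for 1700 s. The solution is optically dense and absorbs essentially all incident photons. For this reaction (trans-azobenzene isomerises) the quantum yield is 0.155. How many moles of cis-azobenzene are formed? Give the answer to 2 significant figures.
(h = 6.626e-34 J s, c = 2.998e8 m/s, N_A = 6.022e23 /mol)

5.5e-5 mol

Photon energy at 335 nm: hc/λ = (6.626e-34)(2.998e8)/(335e-9) = 5.930e-19 J.
Energy delivered: (74.9 mW)(1700 s) = 127.3 J.
Photons incident: 127.3 / 5.930e-19 = 2.147e20, i.e. 2.147e20/6.022e23 = 3.565e-4 mol.
Product: Φ × n_abs = 0.155 × 3.565e-4 = 5.526e-5 mol.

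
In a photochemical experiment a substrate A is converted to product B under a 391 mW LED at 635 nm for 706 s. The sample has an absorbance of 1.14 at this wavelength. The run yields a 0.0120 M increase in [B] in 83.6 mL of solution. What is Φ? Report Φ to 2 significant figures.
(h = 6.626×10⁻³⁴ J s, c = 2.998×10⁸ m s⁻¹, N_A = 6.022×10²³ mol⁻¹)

Product: (0.0120 M)(0.0836 L) = 0.001003 mol.
Photon energy at 635 nm: hc/λ = (6.626×10⁻³⁴)(2.998×10⁸)/(635×10⁻⁹) = 3.128×10⁻¹⁹ J.
Energy delivered: (391 mW)(706 s) = 276.0 J.
Photons incident: 276.0 / 3.128×10⁻¹⁹ = 8.824×10²⁰, i.e. 8.824×10²⁰/6.022×10²³ = 0.001465 mol.
Fraction absorbed: 1 − 10^(−1.14) = 0.9276.
Photons absorbed: 0.9276 × 0.001465 = 0.001359 mol.
Φ = 0.001003 mol / 0.001359 mol photons = 0.74.

Φ = 0.74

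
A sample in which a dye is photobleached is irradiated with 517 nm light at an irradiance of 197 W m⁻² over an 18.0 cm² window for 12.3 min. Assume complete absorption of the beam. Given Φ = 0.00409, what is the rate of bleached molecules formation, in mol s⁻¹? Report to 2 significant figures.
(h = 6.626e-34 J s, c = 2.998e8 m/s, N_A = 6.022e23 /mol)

6.3e-9 mol s⁻¹

Photon energy at 517 nm: hc/λ = (6.626e-34)(2.998e8)/(517e-9) = 3.842e-19 J.
Energy delivered: (197 W m⁻²)(18.0e-4 m²)(738 s) = 261.7 J.
Photons incident: 261.7 / 3.842e-19 = 6.812e20, i.e. 6.812e20/6.022e23 = 0.001131 mol.
Product formed: 0.00409 × 0.001131 = 4.626e-6 mol.
Rate: 4.626e-6 / 738 s = 6.3e-9 mol s⁻¹.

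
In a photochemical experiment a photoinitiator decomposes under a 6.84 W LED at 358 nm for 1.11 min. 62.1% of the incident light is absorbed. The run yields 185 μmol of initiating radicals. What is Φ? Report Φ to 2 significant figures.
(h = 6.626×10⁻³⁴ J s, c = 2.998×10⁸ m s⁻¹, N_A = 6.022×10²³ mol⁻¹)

Φ = 0.22

Product: 185 μmol = 1.85×10⁻⁴ mol.
Photon energy at 358 nm: hc/λ = (6.626×10⁻³⁴)(2.998×10⁸)/(358×10⁻⁹) = 5.549×10⁻¹⁹ J.
Energy delivered: (6.84 W)(66.6 s) = 455.5 J.
Photons incident: 455.5 / 5.549×10⁻¹⁹ = 8.209×10²⁰, i.e. 8.209×10²⁰/6.022×10²³ = 0.001363 mol.
Photons absorbed: 0.621 × 0.001363 = 8.464×10⁻⁴ mol.
Φ = 1.85×10⁻⁴ mol / 8.464×10⁻⁴ mol photons = 0.22.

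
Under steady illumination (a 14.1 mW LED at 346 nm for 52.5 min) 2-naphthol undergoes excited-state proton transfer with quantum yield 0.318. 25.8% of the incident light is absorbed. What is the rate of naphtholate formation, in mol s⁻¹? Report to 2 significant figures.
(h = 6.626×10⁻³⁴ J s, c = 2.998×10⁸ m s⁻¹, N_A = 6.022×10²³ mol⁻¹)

Photon energy at 346 nm: hc/λ = (6.626×10⁻³⁴)(2.998×10⁸)/(346×10⁻⁹) = 5.741×10⁻¹⁹ J.
Energy delivered: (14.1 mW)(3150 s) = 44.42 J.
Photons incident: 44.42 / 5.741×10⁻¹⁹ = 7.737×10¹⁹, i.e. 7.737×10¹⁹/6.022×10²³ = 1.285×10⁻⁴ mol.
Photons absorbed: 0.258 × 1.285×10⁻⁴ = 3.315×10⁻⁵ mol.
Product formed: 0.318 × 3.315×10⁻⁵ = 1.054×10⁻⁵ mol.
Rate: 1.054×10⁻⁵ / 3150 s = 3.3×10⁻⁹ mol s⁻¹.

3.3×10⁻⁹ mol s⁻¹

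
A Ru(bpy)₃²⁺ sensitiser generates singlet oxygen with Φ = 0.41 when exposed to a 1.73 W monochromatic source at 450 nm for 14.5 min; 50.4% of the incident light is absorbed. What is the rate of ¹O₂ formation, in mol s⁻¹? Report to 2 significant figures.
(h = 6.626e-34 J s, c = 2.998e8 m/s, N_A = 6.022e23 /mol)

Photon energy at 450 nm: hc/λ = (6.626e-34)(2.998e8)/(450e-9) = 4.414e-19 J.
Energy delivered: (1.73 W)(870 s) = 1505 J.
Photons incident: 1505 / 4.414e-19 = 3.410e21, i.e. 3.410e21/6.022e23 = 0.005663 mol.
Photons absorbed: 0.504 × 0.005663 = 0.002854 mol.
Product formed: 0.41 × 0.002854 = 0.001170 mol.
Rate: 0.001170 / 870 s = 1.3e-6 mol s⁻¹.

1.3e-6 mol s⁻¹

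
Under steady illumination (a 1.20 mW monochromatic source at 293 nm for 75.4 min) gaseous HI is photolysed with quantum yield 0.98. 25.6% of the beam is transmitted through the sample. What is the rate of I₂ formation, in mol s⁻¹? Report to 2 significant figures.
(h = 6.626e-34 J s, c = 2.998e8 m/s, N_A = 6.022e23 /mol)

2.1e-9 mol s⁻¹

Photon energy at 293 nm: hc/λ = (6.626e-34)(2.998e8)/(293e-9) = 6.780e-19 J.
Energy delivered: (1.20 mW)(4524 s) = 5.429 J.
Photons incident: 5.429 / 6.780e-19 = 8.007e18, i.e. 8.007e18/6.022e23 = 1.330e-5 mol.
Fraction absorbed: 1 − 25.6/100 = 0.7440.
Photons absorbed: 0.7440 × 1.330e-5 = 9.895e-6 mol.
Product formed: 0.98 × 9.895e-6 = 9.697e-6 mol.
Rate: 9.697e-6 / 4524 s = 2.1e-9 mol s⁻¹.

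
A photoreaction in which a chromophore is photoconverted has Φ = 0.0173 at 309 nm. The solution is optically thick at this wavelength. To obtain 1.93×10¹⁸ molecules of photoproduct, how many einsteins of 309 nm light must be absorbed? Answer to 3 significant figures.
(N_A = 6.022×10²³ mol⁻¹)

Product: 1.93×10¹⁸ / 6.022×10²³ = 3.205×10⁻⁶ mol.
Photons that must be absorbed: 3.205×10⁻⁶ / 0.0173 = 1.853×10⁻⁴ mol.

1.85×10⁻⁴ einstein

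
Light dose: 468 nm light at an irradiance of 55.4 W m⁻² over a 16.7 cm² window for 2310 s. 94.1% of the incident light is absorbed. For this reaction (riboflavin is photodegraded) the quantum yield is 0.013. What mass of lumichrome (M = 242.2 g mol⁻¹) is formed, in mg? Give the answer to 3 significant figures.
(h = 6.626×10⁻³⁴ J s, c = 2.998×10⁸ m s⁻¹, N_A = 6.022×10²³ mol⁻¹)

2.48 mg

Photon energy at 468 nm: hc/λ = (6.626×10⁻³⁴)(2.998×10⁸)/(468×10⁻⁹) = 4.245×10⁻¹⁹ J.
Energy delivered: (55.4 W m⁻²)(16.7×10⁻⁴ m²)(2310 s) = 213.7 J.
Photons incident: 213.7 / 4.245×10⁻¹⁹ = 5.034×10²⁰, i.e. 5.034×10²⁰/6.022×10²³ = 8.359×10⁻⁴ mol.
Photons absorbed: 0.941 × 8.359×10⁻⁴ = 7.866×10⁻⁴ mol.
Product: Φ × n_abs = 0.013 × 7.866×10⁻⁴ = 1.023×10⁻⁵ mol.
Mass: 1.023×10⁻⁵ × 242.2 = 0.002478 g = 2.48 mg.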